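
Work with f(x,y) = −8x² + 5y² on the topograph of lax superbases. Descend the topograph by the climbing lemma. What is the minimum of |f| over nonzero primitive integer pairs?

descent: ρ → (5,10,-3)  [lands on river]
river: ρ → (-3,8,8)
river: ρ → (8,8,-3)
river: ρ → (-3,10,5)
closes: descent 1, river 4
min |a| on river = 3

3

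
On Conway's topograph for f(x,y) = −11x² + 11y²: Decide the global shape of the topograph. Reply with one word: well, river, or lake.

D = b²−4ac = 0² − 4·(-11)·11 = 484
D = 22² is a perfect square ⇒ form factors over ℤ ⇒ lakes

lake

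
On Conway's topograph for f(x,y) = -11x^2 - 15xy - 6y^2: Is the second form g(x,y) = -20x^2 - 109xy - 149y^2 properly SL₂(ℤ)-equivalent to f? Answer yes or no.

D₁ = -39, D₂ = -39
f is negative-definite; reduce −f:
−f: translate: b→-7 (≡15 mod 22), so (11,15,6)→(11,-7,2)
−f: flip: (11,-7,2)→(2,7,11)
−f: translate: b→-1 (≡7 mod 4), so (2,7,11)→(2,-1,5)
−f: reduced (well bottom): (2,-1,5) with a≤c, −a<b≤a
flip sign back: reduced form of f is (-2,1,-5)
g is negative-definite; reduce −g:
−g: translate: b→-11 (≡109 mod 40), so (20,109,149)→(20,-11,2)
−g: flip: (20,-11,2)→(2,11,20)
−g: translate: b→-1 (≡11 mod 4), so (2,11,20)→(2,-1,5)
−g: reduced (well bottom): (2,-1,5) with a≤c, −a<b≤a
flip sign back: reduced form of g is (-2,1,-5)
reduced forms (-2, 1, -5) vs (-2, 1, -5) ⇒ equivalent

yes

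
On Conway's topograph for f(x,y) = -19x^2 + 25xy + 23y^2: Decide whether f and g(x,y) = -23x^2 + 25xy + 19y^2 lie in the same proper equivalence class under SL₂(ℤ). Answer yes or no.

D₁ = 2373, D₂ = 2373
river cycle of f (length 8): (23, 21, -21), (-21, 21, 23), (23, 25, -19), (-19, 13, 29), (29, 45, -3), (-3, 45, 29), (29, 13, -19), (-19, 25, 23)
river cycle of g (length 8): (19, 13, -29), (-29, 45, 3), (3, 45, -29), (-29, 13, 19), (19, 25, -23), (-23, 21, 21), (21, 21, -23), (-23, 25, 19)
cycles differ ⇒ inequivalent

no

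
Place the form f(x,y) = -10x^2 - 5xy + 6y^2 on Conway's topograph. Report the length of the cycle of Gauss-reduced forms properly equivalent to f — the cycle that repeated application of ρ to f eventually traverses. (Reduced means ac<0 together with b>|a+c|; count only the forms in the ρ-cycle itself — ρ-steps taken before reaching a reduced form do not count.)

D = 265, ⌊√D⌋ = 16
descent: ρ → (6,5,-10)  [lands on river]
river: ρ → (-10,15,1)
river: ρ → (1,15,-10)
river: ρ → (-10,5,6)
river: ρ → (6,7,-9)
river: ρ → (-9,11,4)
river: ρ → (4,13,-6)
river: ρ → (-6,11,6)
river: ρ → (6,13,-4)
river: ρ → (-4,11,9)
river: ρ → (9,7,-6)
river: ρ → (-6,5,10)
river: ρ → (10,15,-1)
river: ρ → (-1,15,10)
river: ρ → (10,5,-6)
river: ρ → (-6,7,9)
river: ρ → (9,11,-4)
river: ρ → (-4,13,6)
river: ρ → (6,11,-6)
river: ρ → (-6,13,4)
river: ρ → (4,11,-9)
river: ρ → (-9,7,6)
ρ-cycle length = 22 (tail of 1 descent step not counted)

22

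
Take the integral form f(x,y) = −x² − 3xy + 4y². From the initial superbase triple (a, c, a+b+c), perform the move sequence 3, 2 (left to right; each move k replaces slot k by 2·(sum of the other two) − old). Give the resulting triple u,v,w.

start (-1,4,0) = (f(1,0),f(0,1),f(1,1))
replace slot 3: 2·((-1)+4) − 0 = 6 → (-1,4,6)
replace slot 2: 2·((-1)+6) − 4 = 6 → (-1,6,6)

-1,6,6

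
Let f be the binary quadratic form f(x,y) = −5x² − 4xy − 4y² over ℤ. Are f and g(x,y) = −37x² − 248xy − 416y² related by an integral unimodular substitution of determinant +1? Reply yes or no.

D₁ = -64, D₂ = -64
f is negative-definite; reduce −f:
−f: flip: (5,4,4)→(4,-4,5)
−f: translate: b→4 (≡-4 mod 8), so (4,-4,5)→(4,4,5)
−f: reduced (well bottom): (4,4,5) with a≤c, −a<b≤a
flip sign back: reduced form of f is (-4,-4,-5)
g is negative-definite; reduce −g:
−g: translate: b→26 (≡248 mod 74), so (37,248,416)→(37,26,5)
−g: flip: (37,26,5)→(5,-26,37)
−g: translate: b→4 (≡-26 mod 10), so (5,-26,37)→(5,4,4)
−g: flip: (5,4,4)→(4,-4,5)
−g: translate: b→4 (≡-4 mod 8), so (4,-4,5)→(4,4,5)
−g: reduced (well bottom): (4,4,5) with a≤c, −a<b≤a
flip sign back: reduced form of g is (-4,-4,-5)
reduced forms (-4, -4, -5) vs (-4, -4, -5) ⇒ equivalent

yes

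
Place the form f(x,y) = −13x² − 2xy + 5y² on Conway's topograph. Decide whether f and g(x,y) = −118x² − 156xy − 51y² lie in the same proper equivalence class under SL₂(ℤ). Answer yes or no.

D₁ = 264, D₂ = 264
river cycle of f (length 6): (5, 12, -6), (-6, 12, 5), (5, 8, -10), (-10, 12, 3), (3, 12, -10), (-10, 8, 5)
river cycle of g (length 6): (-10, 8, 5), (5, 12, -6), (-6, 12, 5), (5, 8, -10), (-10, 12, 3), (3, 12, -10)
cycles coincide ⇒ equivalent

yes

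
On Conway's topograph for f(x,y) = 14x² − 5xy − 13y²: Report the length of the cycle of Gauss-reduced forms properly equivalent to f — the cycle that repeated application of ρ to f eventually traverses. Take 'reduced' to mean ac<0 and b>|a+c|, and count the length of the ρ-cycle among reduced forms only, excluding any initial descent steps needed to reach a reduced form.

D = 753, ⌊√D⌋ = 27
descent: ρ → (-13,5,14)  [lands on river]
river: ρ → (14,23,-4)
river: ρ → (-4,25,8)
river: ρ → (8,23,-7)
river: ρ → (-7,19,14)
river: ρ → (14,9,-12)
river: ρ → (-12,15,11)
river: ρ → (11,7,-16)
river: ρ → (-16,25,2)
river: ρ → (2,27,-3)
river: ρ → (-3,27,2)
river: ρ → (2,25,-16)
river: ρ → (-16,7,11)
river: ρ → (11,15,-12)
river: ρ → (-12,9,14)
river: ρ → (14,19,-7)
river: ρ → (-7,23,8)
river: ρ → (8,25,-4)
river: ρ → (-4,23,14)
river: ρ → (14,5,-13)
river: ρ → (-13,21,6)
river: ρ → (6,27,-1)
river: ρ → (-1,27,6)
river: ρ → (6,21,-13)
ρ-cycle length = 24 (tail of 1 descent step not counted)

24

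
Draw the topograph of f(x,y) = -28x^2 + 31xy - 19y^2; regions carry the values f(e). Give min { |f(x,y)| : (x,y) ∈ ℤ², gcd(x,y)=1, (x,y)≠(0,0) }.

translate: b→25 (≡-31 mod 56), so (28,-31,19)→(28,25,16)
flip: (28,25,16)→(16,-25,28)
translate: b→7 (≡-25 mod 32), so (16,-25,28)→(16,7,19)
reduced (well bottom): (16,7,19) with a≤c, −a<b≤a
well minimum |f| = |-16| = 16 (negative-definite)

16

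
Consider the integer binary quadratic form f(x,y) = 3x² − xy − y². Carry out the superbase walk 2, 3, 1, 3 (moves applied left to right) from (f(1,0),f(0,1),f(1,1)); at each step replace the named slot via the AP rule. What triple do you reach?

start (3,-1,1) = (f(1,0),f(0,1),f(1,1))
replace slot 2: 2·(3+1) − (-1) = 9 → (3,9,1)
replace slot 3: 2·(3+9) − 1 = 23 → (3,9,23)
replace slot 1: 2·(9+23) − 3 = 61 → (61,9,23)
replace slot 3: 2·(61+9) − 23 = 117 → (61,9,117)

61,9,117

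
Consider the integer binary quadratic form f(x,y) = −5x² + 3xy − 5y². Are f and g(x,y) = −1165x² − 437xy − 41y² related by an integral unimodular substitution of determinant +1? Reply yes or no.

D₁ = -91, D₂ = -91
f is negative-definite; reduce −f:
−f: flip: (5,-3,5)→(5,3,5)
−f: reduced (well bottom): (5,3,5) with a≤c, −a<b≤a
flip sign back: reduced form of f is (-5,-3,-5)
g is negative-definite; reduce −g:
−g: flip: (1165,437,41)→(41,-437,1165)
−g: translate: b→-27 (≡-437 mod 82), so (41,-437,1165)→(41,-27,5)
−g: flip: (41,-27,5)→(5,27,41)
−g: translate: b→-3 (≡27 mod 10), so (5,27,41)→(5,-3,5)
−g: flip: (5,-3,5)→(5,3,5)
−g: reduced (well bottom): (5,3,5) with a≤c, −a<b≤a
flip sign back: reduced form of g is (-5,-3,-5)
reduced forms (-5, -3, -5) vs (-5, -3, -5) ⇒ equivalent

yes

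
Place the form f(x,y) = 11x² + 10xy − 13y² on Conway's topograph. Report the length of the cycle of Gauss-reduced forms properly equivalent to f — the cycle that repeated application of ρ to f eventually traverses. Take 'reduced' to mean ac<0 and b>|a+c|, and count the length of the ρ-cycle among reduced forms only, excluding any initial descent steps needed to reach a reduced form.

D = 672, ⌊√D⌋ = 25
river: ρ → (-13,16,8)
river: ρ → (8,16,-13)
river: ρ → (-13,10,11)
river: ρ → (11,12,-12)
river: ρ → (-12,12,11)
river: ρ → (11,10,-13)
ρ-cycle length = 6 (tail of 0 descent steps not counted)

6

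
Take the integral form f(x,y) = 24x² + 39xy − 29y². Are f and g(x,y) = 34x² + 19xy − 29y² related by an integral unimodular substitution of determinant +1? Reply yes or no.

D₁ = 4305, D₂ = 4305
river cycle of f (length 10): (-29, 19, 34), (34, 49, -14), (-14, 63, 6), (6, 57, -44), (-44, 31, 19), (19, 45, -30), (-30, 15, 34), (34, 53, -11), (-11, 57, 24), (24, 39, -29)
river cycle of g (length 10): (-29, 39, 24), (24, 57, -11), (-11, 53, 34), (34, 15, -30), (-30, 45, 19), (19, 31, -44), (-44, 57, 6), (6, 63, -14), (-14, 49, 34), (34, 19, -29)
cycles differ ⇒ inequivalent

no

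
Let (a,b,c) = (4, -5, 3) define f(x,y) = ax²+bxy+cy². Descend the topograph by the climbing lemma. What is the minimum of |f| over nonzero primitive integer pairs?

translate: b→3 (≡-5 mod 8), so (4,-5,3)→(4,3,2)
flip: (4,3,2)→(2,-3,4)
translate: b→1 (≡-3 mod 4), so (2,-3,4)→(2,1,3)
reduced (well bottom): (2,1,3) with a≤c, −a<b≤a
well minimum = a = 2

2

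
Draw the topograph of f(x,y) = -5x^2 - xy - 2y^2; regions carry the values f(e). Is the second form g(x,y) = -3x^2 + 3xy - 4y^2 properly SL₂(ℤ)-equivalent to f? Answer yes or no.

D₁ = -39, D₂ = -39
f is negative-definite; reduce −f:
−f: flip: (5,1,2)→(2,-1,5)
−f: reduced (well bottom): (2,-1,5) with a≤c, −a<b≤a
flip sign back: reduced form of f is (-2,1,-5)
g is negative-definite; reduce −g:
−g: translate: b→3 (≡-3 mod 6), so (3,-3,4)→(3,3,4)
−g: reduced (well bottom): (3,3,4) with a≤c, −a<b≤a
flip sign back: reduced form of g is (-3,-3,-4)
reduced forms (-2, 1, -5) vs (-3, -3, -4) ⇒ inequivalent

no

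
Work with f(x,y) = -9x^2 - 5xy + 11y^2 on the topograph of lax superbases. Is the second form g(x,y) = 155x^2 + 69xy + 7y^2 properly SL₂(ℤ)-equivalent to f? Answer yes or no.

D₁ = 421, D₂ = 421
river cycle of f (length 26): (11, 5, -9), (-9, 13, 7), (7, 15, -7), (-7, 13, 9), (9, 5, -11), (-11, 17, 3), (3, 19, -5), (-5, 11, 15), (15, 19, -1), (-1, 19, 15), … (16 more)
river cycle of g (length 26): (7, 15, -7), (-7, 13, 9), (9, 5, -11), (-11, 17, 3), (3, 19, -5), (-5, 11, 15), (15, 19, -1), (-1, 19, 15), (15, 11, -5), (-5, 19, 3), … (16 more)
cycles coincide ⇒ equivalent

yes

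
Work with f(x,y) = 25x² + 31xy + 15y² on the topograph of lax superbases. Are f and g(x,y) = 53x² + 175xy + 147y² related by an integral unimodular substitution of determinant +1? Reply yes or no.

D₁ = -539, D₂ = -539
f: translate: b→-19 (≡31 mod 50), so (25,31,15)→(25,-19,9)
f: flip: (25,-19,9)→(9,19,25)
f: translate: b→1 (≡19 mod 18), so (9,19,25)→(9,1,15)
f: reduced (well bottom): (9,1,15) with a≤c, −a<b≤a
g: translate: b→-37 (≡175 mod 106), so (53,175,147)→(53,-37,9)
g: flip: (53,-37,9)→(9,37,53)
g: translate: b→1 (≡37 mod 18), so (9,37,53)→(9,1,15)
g: reduced (well bottom): (9,1,15) with a≤c, −a<b≤a
reduced forms (9, 1, 15) vs (9, 1, 15) ⇒ equivalent

yes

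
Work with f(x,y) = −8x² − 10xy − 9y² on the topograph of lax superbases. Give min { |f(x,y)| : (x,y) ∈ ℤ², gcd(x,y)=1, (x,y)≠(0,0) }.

translate: b→-6 (≡10 mod 16), so (8,10,9)→(8,-6,7)
flip: (8,-6,7)→(7,6,8)
reduced (well bottom): (7,6,8) with a≤c, −a<b≤a
well minimum |f| = |-7| = 7 (negative-definite)

7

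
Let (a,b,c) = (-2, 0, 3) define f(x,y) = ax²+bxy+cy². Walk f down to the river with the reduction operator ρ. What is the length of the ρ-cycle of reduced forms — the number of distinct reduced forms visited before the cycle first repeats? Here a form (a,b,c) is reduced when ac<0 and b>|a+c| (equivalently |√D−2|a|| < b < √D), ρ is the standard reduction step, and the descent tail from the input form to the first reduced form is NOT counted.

D = 24, ⌊√D⌋ = 4
descent: ρ → (3,0,-2)
descent: ρ → (-2,4,1)  [lands on river]
river: ρ → (1,4,-2)
ρ-cycle length = 2 (tail of 2 descent steps not counted)

2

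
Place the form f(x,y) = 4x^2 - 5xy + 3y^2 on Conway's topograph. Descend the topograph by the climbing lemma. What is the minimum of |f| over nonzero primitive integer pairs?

translate: b→3 (≡-5 mod 8), so (4,-5,3)→(4,3,2)
flip: (4,3,2)→(2,-3,4)
translate: b→1 (≡-3 mod 4), so (2,-3,4)→(2,1,3)
reduced (well bottom): (2,1,3) with a≤c, −a<b≤a
well minimum = a = 2

2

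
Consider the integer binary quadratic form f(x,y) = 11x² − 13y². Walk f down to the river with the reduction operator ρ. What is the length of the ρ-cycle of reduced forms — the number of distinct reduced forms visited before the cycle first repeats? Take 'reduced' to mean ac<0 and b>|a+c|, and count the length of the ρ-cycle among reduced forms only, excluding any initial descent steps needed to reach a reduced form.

D = 572, ⌊√D⌋ = 23
descent: ρ → (-13,0,11)
descent: ρ → (11,22,-2)  [lands on river]
river: ρ → (-2,22,11)
ρ-cycle length = 2 (tail of 2 descent steps not counted)

2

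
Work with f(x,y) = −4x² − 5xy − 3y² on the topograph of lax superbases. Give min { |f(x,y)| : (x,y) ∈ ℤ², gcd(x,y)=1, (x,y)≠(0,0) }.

translate: b→-3 (≡5 mod 8), so (4,5,3)→(4,-3,2)
flip: (4,-3,2)→(2,3,4)
translate: b→-1 (≡3 mod 4), so (2,3,4)→(2,-1,3)
reduced (well bottom): (2,-1,3) with a≤c, −a<b≤a
well minimum |f| = |-2| = 2 (negative-definite)

2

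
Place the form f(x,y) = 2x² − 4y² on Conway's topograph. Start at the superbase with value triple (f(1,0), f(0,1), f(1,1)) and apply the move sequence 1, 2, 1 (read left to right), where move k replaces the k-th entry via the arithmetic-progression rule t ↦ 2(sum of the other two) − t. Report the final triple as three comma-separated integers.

start (2,-4,-2) = (f(1,0),f(0,1),f(1,1))
replace slot 1: 2·((-4)+(-2)) − 2 = -14 → (-14,-4,-2)
replace slot 2: 2·((-14)+(-2)) − (-4) = -28 → (-14,-28,-2)
replace slot 1: 2·((-28)+(-2)) − (-14) = -46 → (-46,-28,-2)

-46,-28,-2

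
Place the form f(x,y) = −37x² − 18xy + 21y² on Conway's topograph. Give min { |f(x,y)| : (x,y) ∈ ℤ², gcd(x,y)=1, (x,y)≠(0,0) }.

descent: ρ → (21,18,-37)  [lands on river]
river: ρ → (-37,56,2)
river: ρ → (2,56,-37)
river: ρ → (-37,18,21)
river: ρ → (21,24,-34)
river: ρ → (-34,44,11)
river: ρ → (11,44,-34)
river: ρ → (-34,24,21)
closes: descent 1, river 8
min |a| on river = 2

2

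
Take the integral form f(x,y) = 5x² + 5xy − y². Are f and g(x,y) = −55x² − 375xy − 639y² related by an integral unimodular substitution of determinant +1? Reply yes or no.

D₁ = 45, D₂ = 45
river cycle of f (length 2): (-1, 5, 5), (5, 5, -1)
river cycle of g (length 2): (-1, 5, 5), (5, 5, -1)
cycles coincide ⇒ equivalent

yes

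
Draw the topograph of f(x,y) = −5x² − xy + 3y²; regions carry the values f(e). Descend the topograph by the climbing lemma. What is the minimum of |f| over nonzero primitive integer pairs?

descent: ρ → (3,7,-1)  [lands on river]
river: ρ → (-1,7,3)
river: ρ → (3,5,-3)
river: ρ → (-3,7,1)
river: ρ → (1,7,-3)
river: ρ → (-3,5,3)
closes: descent 1, river 6
min |a| on river = 1

1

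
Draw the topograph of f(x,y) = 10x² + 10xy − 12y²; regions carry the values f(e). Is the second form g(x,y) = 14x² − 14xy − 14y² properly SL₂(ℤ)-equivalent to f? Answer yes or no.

D₁ = 580, D₂ = 980
discriminants differ ⇒ not SL₂(ℤ)-equivalent

no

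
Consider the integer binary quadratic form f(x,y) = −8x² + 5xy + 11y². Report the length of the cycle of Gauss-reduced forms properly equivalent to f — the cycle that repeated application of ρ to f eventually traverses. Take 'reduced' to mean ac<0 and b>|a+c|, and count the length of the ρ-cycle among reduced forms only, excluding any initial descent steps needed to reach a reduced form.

D = 377, ⌊√D⌋ = 19
river: ρ → (11,17,-2)
river: ρ → (-2,19,2)
river: ρ → (2,17,-11)
river: ρ → (-11,5,8)
river: ρ → (8,11,-8)
river: ρ → (-8,5,11)
ρ-cycle length = 6 (tail of 0 descent steps not counted)

6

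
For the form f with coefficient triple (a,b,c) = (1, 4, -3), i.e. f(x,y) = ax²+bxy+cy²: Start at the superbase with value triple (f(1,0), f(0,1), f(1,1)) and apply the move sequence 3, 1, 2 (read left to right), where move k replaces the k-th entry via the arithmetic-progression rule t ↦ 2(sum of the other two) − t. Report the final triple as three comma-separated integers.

start (1,-3,2) = (f(1,0),f(0,1),f(1,1))
replace slot 3: 2·(1+(-3)) − 2 = -6 → (1,-3,-6)
replace slot 1: 2·((-3)+(-6)) − 1 = -19 → (-19,-3,-6)
replace slot 2: 2·((-19)+(-6)) − (-3) = -47 → (-19,-47,-6)

-19,-47,-6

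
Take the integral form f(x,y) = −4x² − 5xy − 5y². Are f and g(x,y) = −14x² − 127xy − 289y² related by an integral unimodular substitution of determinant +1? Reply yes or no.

D₁ = -55, D₂ = -55
f is negative-definite; reduce −f:
−f: translate: b→-3 (≡5 mod 8), so (4,5,5)→(4,-3,4)
−f: flip: (4,-3,4)→(4,3,4)
−f: reduced (well bottom): (4,3,4) with a≤c, −a<b≤a
flip sign back: reduced form of f is (-4,-3,-4)
g is negative-definite; reduce −g:
−g: translate: b→-13 (≡127 mod 28), so (14,127,289)→(14,-13,4)
−g: flip: (14,-13,4)→(4,13,14)
−g: translate: b→-3 (≡13 mod 8), so (4,13,14)→(4,-3,4)
−g: flip: (4,-3,4)→(4,3,4)
−g: reduced (well bottom): (4,3,4) with a≤c, −a<b≤a
flip sign back: reduced form of g is (-4,-3,-4)
reduced forms (-4, -3, -4) vs (-4, -3, -4) ⇒ equivalent

yes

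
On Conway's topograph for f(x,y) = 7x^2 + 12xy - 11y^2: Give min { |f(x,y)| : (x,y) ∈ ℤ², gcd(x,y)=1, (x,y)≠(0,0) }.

river: ρ → (-11,10,8)
river: ρ → (8,6,-13)
river: ρ → (-13,20,1)
river: ρ → (1,20,-13)
river: ρ → (-13,6,8)
river: ρ → (8,10,-11)
river: ρ → (-11,12,7)
river: ρ → (7,16,-7)
river: ρ → (-7,12,11)
river: ρ → (11,10,-8)
river: ρ → (-8,6,13)
river: ρ → (13,20,-1)
river: ρ → (-1,20,13)
river: ρ → (13,6,-8)
river: ρ → (-8,10,11)
river: ρ → (11,12,-7)
river: ρ → (-7,16,7)
river: ρ → (7,12,-11)
closes: descent 0, river 18
min |a| on river = 1

1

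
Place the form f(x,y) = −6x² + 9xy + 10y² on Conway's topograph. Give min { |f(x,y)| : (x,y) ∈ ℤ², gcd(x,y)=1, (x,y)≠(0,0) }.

river: ρ → (10,11,-5)
river: ρ → (-5,9,12)
river: ρ → (12,15,-2)
river: ρ → (-2,17,4)
river: ρ → (4,15,-6)
river: ρ → (-6,9,10)
closes: descent 0, river 6
min |a| on river = 2

2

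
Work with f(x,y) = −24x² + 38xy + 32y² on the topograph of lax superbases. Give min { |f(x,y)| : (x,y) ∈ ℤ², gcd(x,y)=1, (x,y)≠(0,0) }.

river: ρ → (32,26,-30)
river: ρ → (-30,34,28)
river: ρ → (28,22,-36)
river: ρ → (-36,50,14)
river: ρ → (14,62,-12)
river: ρ → (-12,58,24)
river: ρ → (24,38,-32)
river: ρ → (-32,26,30)
river: ρ → (30,34,-28)
river: ρ → (-28,22,36)
river: ρ → (36,50,-14)
river: ρ → (-14,62,12)
river: ρ → (12,58,-24)
river: ρ → (-24,38,32)
closes: descent 0, river 14
min |a| on river = 12

12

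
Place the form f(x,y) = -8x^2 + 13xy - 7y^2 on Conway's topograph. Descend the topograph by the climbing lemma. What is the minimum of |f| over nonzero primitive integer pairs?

translate: b→3 (≡-13 mod 16), so (8,-13,7)→(8,3,2)
flip: (8,3,2)→(2,-3,8)
translate: b→1 (≡-3 mod 4), so (2,-3,8)→(2,1,7)
reduced (well bottom): (2,1,7) with a≤c, −a<b≤a
well minimum |f| = |-2| = 2 (negative-definite)

2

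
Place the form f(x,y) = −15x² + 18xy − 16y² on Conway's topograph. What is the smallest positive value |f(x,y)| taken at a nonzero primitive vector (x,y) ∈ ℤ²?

translate: b→12 (≡-18 mod 30), so (15,-18,16)→(15,12,13)
flip: (15,12,13)→(13,-12,15)
reduced (well bottom): (13,-12,15) with a≤c, −a<b≤a
well minimum |f| = |-13| = 13 (negative-definite)

13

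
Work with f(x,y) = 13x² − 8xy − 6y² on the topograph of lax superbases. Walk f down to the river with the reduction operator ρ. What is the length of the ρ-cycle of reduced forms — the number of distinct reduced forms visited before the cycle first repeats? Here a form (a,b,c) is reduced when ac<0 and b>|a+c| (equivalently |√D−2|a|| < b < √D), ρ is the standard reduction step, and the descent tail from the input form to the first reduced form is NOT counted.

D = 376, ⌊√D⌋ = 19
descent: ρ → (-6,8,13)  [lands on river]
river: ρ → (13,18,-1)
river: ρ → (-1,18,13)
river: ρ → (13,8,-6)
river: ρ → (-6,16,5)
river: ρ → (5,14,-9)
river: ρ → (-9,4,10)
river: ρ → (10,16,-3)
river: ρ → (-3,14,15)
river: ρ → (15,16,-2)
river: ρ → (-2,16,15)
river: ρ → (15,14,-3)
river: ρ → (-3,16,10)
river: ρ → (10,4,-9)
river: ρ → (-9,14,5)
river: ρ → (5,16,-6)
ρ-cycle length = 16 (tail of 1 descent step not counted)

16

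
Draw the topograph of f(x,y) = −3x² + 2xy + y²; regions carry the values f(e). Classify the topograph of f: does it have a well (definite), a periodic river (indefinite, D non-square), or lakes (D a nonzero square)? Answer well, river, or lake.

D = b²−4ac = 2² − 4·(-3)·1 = 16
D = 4² is a perfect square ⇒ form factors over ℤ ⇒ lakes

lake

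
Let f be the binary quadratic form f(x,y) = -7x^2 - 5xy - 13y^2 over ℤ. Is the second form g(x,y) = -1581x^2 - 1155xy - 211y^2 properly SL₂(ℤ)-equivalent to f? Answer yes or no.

D₁ = -339, D₂ = -339
f is negative-definite; reduce −f:
−f: reduced (well bottom): (7,5,13) with a≤c, −a<b≤a
flip sign back: reduced form of f is (-7,-5,-13)
g is negative-definite; reduce −g:
−g: flip: (1581,1155,211)→(211,-1155,1581)
−g: translate: b→111 (≡-1155 mod 422), so (211,-1155,1581)→(211,111,15)
−g: flip: (211,111,15)→(15,-111,211)
−g: translate: b→9 (≡-111 mod 30), so (15,-111,211)→(15,9,7)
−g: flip: (15,9,7)→(7,-9,15)
−g: translate: b→5 (≡-9 mod 14), so (7,-9,15)→(7,5,13)
−g: reduced (well bottom): (7,5,13) with a≤c, −a<b≤a
flip sign back: reduced form of g is (-7,-5,-13)
reduced forms (-7, -5, -13) vs (-7, -5, -13) ⇒ equivalent

yes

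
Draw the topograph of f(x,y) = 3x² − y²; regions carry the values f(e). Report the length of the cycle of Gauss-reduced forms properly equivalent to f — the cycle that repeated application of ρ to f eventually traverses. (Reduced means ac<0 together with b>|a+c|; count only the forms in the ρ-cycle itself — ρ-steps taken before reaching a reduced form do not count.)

D = 12, ⌊√D⌋ = 3
descent: ρ → (-1,2,2)  [lands on river]
river: ρ → (2,2,-1)
ρ-cycle length = 2 (tail of 1 descent step not counted)

2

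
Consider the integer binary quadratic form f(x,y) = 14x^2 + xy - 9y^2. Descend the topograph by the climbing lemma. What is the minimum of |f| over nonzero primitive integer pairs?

descent: ρ → (-9,17,6)  [lands on river]
river: ρ → (6,19,-6)
river: ρ → (-6,17,9)
river: ρ → (9,19,-4)
river: ρ → (-4,21,4)
river: ρ → (4,19,-9)
closes: descent 1, river 6
min |a| on river = 4

4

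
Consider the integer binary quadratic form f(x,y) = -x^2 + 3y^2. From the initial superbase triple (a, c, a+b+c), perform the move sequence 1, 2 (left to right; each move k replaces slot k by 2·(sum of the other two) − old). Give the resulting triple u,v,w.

start (-1,3,2) = (f(1,0),f(0,1),f(1,1))
replace slot 1: 2·(3+2) − (-1) = 11 → (11,3,2)
replace slot 2: 2·(11+2) − 3 = 23 → (11,23,2)

11,23,2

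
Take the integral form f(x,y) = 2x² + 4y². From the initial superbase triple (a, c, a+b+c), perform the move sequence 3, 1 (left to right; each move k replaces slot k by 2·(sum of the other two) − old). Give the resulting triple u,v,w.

start (2,4,6) = (f(1,0),f(0,1),f(1,1))
replace slot 3: 2·(2+4) − 6 = 6 → (2,4,6)
replace slot 1: 2·(4+6) − 2 = 18 → (18,4,6)

18,4,6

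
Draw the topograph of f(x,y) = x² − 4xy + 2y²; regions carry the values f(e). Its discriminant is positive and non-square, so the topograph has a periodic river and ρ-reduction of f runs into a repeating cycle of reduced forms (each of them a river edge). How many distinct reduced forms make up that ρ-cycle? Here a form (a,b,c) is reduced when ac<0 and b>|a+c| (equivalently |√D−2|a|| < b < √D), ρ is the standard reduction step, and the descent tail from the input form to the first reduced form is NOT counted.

D = 8, ⌊√D⌋ = 2
descent: ρ → (2,0,-1)
descent: ρ → (-1,2,1)  [lands on river]
river: ρ → (1,2,-1)
ρ-cycle length = 2 (tail of 2 descent steps not counted)

2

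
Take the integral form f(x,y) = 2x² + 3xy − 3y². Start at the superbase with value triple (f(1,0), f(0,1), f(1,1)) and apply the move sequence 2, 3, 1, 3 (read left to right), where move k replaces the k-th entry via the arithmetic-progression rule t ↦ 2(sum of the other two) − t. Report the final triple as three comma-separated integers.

start (2,-3,2) = (f(1,0),f(0,1),f(1,1))
replace slot 2: 2·(2+2) − (-3) = 11 → (2,11,2)
replace slot 3: 2·(2+11) − 2 = 24 → (2,11,24)
replace slot 1: 2·(11+24) − 2 = 68 → (68,11,24)
replace slot 3: 2·(68+11) − 24 = 134 → (68,11,134)

68,11,134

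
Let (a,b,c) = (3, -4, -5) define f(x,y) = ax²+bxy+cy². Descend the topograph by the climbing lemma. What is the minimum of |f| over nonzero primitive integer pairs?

descent: ρ → (-5,4,3)  [lands on river]
river: ρ → (3,8,-1)
river: ρ → (-1,8,3)
river: ρ → (3,4,-5)
river: ρ → (-5,6,2)
river: ρ → (2,6,-5)
closes: descent 1, river 6
min |a| on river = 1

1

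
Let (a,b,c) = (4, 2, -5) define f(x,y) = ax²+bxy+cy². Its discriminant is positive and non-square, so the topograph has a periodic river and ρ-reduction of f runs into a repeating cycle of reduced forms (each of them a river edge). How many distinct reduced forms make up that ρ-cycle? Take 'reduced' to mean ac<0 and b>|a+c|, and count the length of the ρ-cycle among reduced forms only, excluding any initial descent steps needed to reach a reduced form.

D = 84, ⌊√D⌋ = 9
river: ρ → (-5,8,1)
river: ρ → (1,8,-5)
river: ρ → (-5,2,4)
river: ρ → (4,6,-3)
river: ρ → (-3,6,4)
river: ρ → (4,2,-5)
ρ-cycle length = 6 (tail of 0 descent steps not counted)

6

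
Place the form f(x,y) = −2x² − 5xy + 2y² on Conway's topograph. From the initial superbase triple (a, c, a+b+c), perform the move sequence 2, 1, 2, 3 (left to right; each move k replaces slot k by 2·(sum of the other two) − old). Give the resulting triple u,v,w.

start (-2,2,-5) = (f(1,0),f(0,1),f(1,1))
replace slot 2: 2·((-2)+(-5)) − 2 = -16 → (-2,-16,-5)
replace slot 1: 2·((-16)+(-5)) − (-2) = -40 → (-40,-16,-5)
replace slot 2: 2·((-40)+(-5)) − (-16) = -74 → (-40,-74,-5)
replace slot 3: 2·((-40)+(-74)) − (-5) = -223 → (-40,-74,-223)

-40,-74,-223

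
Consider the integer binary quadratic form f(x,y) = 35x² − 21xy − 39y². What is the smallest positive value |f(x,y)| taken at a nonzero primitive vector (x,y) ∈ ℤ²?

descent: ρ → (-39,21,35)  [lands on river]
river: ρ → (35,49,-25)
river: ρ → (-25,51,33)
river: ρ → (33,15,-43)
river: ρ → (-43,71,5)
river: ρ → (5,69,-57)
river: ρ → (-57,45,17)
river: ρ → (17,57,-39)
closes: descent 1, river 8
min |a| on river = 5

5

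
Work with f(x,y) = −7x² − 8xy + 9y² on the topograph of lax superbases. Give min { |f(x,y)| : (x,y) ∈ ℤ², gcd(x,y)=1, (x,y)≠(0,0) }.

descent: ρ → (9,8,-7)  [lands on river]
river: ρ → (-7,6,10)
river: ρ → (10,14,-3)
river: ρ → (-3,16,5)
river: ρ → (5,14,-6)
river: ρ → (-6,10,9)
closes: descent 1, river 6
min |a| on river = 3

3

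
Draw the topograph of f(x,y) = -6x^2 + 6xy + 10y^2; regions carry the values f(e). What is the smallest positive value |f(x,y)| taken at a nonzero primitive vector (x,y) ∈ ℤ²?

river: ρ → (10,14,-2)
river: ρ → (-2,14,10)
river: ρ → (10,6,-6)
river: ρ → (-6,6,10)
closes: descent 0, river 4
min |a| on river = 2

2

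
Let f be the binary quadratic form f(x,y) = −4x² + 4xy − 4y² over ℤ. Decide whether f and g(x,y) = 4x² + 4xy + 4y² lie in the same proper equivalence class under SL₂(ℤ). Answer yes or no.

D₁ = -48, D₂ = -48
f is negative-definite; reduce −f:
−f: translate: b→4 (≡-4 mod 8), so (4,-4,4)→(4,4,4)
−f: reduced (well bottom): (4,4,4) with a≤c, −a<b≤a
flip sign back: reduced form of f is (-4,-4,-4)
g: reduced (well bottom): (4,4,4) with a≤c, −a<b≤a
reduced forms (-4, -4, -4) vs (4, 4, 4) ⇒ inequivalent

no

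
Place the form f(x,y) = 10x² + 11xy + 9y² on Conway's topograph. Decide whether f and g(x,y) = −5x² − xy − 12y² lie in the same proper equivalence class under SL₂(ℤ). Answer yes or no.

D₁ = -239, D₂ = -239
f: translate: b→-9 (≡11 mod 20), so (10,11,9)→(10,-9,8)
f: flip: (10,-9,8)→(8,9,10)
f: translate: b→-7 (≡9 mod 16), so (8,9,10)→(8,-7,9)
f: reduced (well bottom): (8,-7,9) with a≤c, −a<b≤a
g is negative-definite; reduce −g:
−g: reduced (well bottom): (5,1,12) with a≤c, −a<b≤a
flip sign back: reduced form of g is (-5,-1,-12)
reduced forms (8, -7, 9) vs (-5, -1, -12) ⇒ inequivalent

no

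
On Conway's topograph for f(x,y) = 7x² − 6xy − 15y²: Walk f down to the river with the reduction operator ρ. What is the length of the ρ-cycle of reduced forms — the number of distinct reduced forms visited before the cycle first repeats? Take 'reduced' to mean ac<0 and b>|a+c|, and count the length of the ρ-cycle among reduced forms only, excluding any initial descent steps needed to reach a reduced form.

D = 456, ⌊√D⌋ = 21
descent: ρ → (-15,6,7)
descent: ρ → (7,8,-14)  [lands on river]
river: ρ → (-14,20,1)
river: ρ → (1,20,-14)
river: ρ → (-14,8,7)
river: ρ → (7,20,-2)
river: ρ → (-2,20,7)
ρ-cycle length = 6 (tail of 2 descent steps not counted)

6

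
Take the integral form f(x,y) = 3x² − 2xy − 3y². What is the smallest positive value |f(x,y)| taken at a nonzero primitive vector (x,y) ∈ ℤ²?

descent: ρ → (-3,2,3)  [lands on river]
river: ρ → (3,4,-2)
river: ρ → (-2,4,3)
river: ρ → (3,2,-3)
river: ρ → (-3,4,2)
river: ρ → (2,4,-3)
closes: descent 1, river 6
min |a| on river = 2

2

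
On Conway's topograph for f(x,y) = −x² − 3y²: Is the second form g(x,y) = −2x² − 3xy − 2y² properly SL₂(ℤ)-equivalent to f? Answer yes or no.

D₁ = -12, D₂ = -7
discriminants differ ⇒ not SL₂(ℤ)-equivalent

no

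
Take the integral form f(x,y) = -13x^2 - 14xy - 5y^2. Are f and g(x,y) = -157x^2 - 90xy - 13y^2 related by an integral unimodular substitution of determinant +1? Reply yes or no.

D₁ = -64, D₂ = -64
f is negative-definite; reduce −f:
−f: translate: b→-12 (≡14 mod 26), so (13,14,5)→(13,-12,4)
−f: flip: (13,-12,4)→(4,12,13)
−f: translate: b→4 (≡12 mod 8), so (4,12,13)→(4,4,5)
−f: reduced (well bottom): (4,4,5) with a≤c, −a<b≤a
flip sign back: reduced form of f is (-4,-4,-5)
g is negative-definite; reduce −g:
−g: flip: (157,90,13)→(13,-90,157)
−g: translate: b→-12 (≡-90 mod 26), so (13,-90,157)→(13,-12,4)
−g: flip: (13,-12,4)→(4,12,13)
−g: translate: b→4 (≡12 mod 8), so (4,12,13)→(4,4,5)
−g: reduced (well bottom): (4,4,5) with a≤c, −a<b≤a
flip sign back: reduced form of g is (-4,-4,-5)
reduced forms (-4, -4, -5) vs (-4, -4, -5) ⇒ equivalent

yes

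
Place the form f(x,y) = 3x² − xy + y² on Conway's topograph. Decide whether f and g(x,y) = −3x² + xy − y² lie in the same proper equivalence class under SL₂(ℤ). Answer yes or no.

D₁ = -11, D₂ = -11
f: flip: (3,-1,1)→(1,1,3)
f: reduced (well bottom): (1,1,3) with a≤c, −a<b≤a
g is negative-definite; reduce −g:
−g: flip: (3,-1,1)→(1,1,3)
−g: reduced (well bottom): (1,1,3) with a≤c, −a<b≤a
flip sign back: reduced form of g is (-1,-1,-3)
reduced forms (1, 1, 3) vs (-1, -1, -3) ⇒ inequivalent

no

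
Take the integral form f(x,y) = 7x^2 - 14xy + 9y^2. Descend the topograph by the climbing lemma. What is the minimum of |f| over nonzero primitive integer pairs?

translate: b→0 (≡-14 mod 14), so (7,-14,9)→(7,0,2)
flip: (7,0,2)→(2,0,7)
reduced (well bottom): (2,0,7) with a≤c, −a<b≤a
well minimum = a = 2

2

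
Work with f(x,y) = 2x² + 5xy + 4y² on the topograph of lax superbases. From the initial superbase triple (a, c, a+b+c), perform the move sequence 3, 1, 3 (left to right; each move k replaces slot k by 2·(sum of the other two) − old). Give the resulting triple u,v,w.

start (2,4,11) = (f(1,0),f(0,1),f(1,1))
replace slot 3: 2·(2+4) − 11 = 1 → (2,4,1)
replace slot 1: 2·(4+1) − 2 = 8 → (8,4,1)
replace slot 3: 2·(8+4) − 1 = 23 → (8,4,23)

8,4,23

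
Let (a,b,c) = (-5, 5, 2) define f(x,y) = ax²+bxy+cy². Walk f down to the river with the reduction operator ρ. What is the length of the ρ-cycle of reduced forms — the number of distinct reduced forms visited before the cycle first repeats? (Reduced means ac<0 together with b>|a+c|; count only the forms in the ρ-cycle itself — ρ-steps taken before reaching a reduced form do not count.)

D = 65, ⌊√D⌋ = 8
river: ρ → (2,7,-2)
river: ρ → (-2,5,5)
river: ρ → (5,5,-2)
river: ρ → (-2,7,2)
river: ρ → (2,5,-5)
river: ρ → (-5,5,2)
ρ-cycle length = 6 (tail of 0 descent steps not counted)

6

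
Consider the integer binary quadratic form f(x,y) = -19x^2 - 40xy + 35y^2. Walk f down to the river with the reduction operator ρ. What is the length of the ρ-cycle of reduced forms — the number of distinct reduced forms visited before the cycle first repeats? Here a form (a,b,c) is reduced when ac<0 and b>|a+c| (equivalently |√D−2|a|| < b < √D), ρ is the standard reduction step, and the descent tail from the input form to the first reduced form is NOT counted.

D = 4260, ⌊√D⌋ = 65
descent: ρ → (35,40,-19)  [lands on river]
river: ρ → (-19,36,39)
river: ρ → (39,42,-16)
river: ρ → (-16,54,21)
river: ρ → (21,30,-40)
river: ρ → (-40,50,11)
river: ρ → (11,60,-15)
river: ρ → (-15,60,11)
river: ρ → (11,50,-40)
river: ρ → (-40,30,21)
river: ρ → (21,54,-16)
river: ρ → (-16,42,39)
river: ρ → (39,36,-19)
river: ρ → (-19,40,35)
river: ρ → (35,30,-24)
river: ρ → (-24,18,41)
river: ρ → (41,64,-1)
river: ρ → (-1,64,41)
river: ρ → (41,18,-24)
river: ρ → (-24,30,35)
ρ-cycle length = 20 (tail of 1 descent step not counted)

20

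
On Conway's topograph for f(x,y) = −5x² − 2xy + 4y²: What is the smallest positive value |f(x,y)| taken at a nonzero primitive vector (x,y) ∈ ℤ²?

descent: ρ → (4,2,-5)  [lands on river]
river: ρ → (-5,8,1)
river: ρ → (1,8,-5)
river: ρ → (-5,2,4)
river: ρ → (4,6,-3)
river: ρ → (-3,6,4)
closes: descent 1, river 6
min |a| on river = 1

1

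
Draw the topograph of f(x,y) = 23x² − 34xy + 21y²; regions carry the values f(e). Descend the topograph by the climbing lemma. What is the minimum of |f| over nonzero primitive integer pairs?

translate: b→12 (≡-34 mod 46), so (23,-34,21)→(23,12,10)
flip: (23,12,10)→(10,-12,23)
translate: b→8 (≡-12 mod 20), so (10,-12,23)→(10,8,21)
reduced (well bottom): (10,8,21) with a≤c, −a<b≤a
well minimum = a = 10

10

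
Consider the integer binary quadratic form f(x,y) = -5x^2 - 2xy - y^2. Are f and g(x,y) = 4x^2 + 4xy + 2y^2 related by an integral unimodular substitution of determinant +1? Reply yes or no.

D₁ = -16, D₂ = -16
f is negative-definite; reduce −f:
−f: flip: (5,2,1)→(1,-2,5)
−f: translate: b→0 (≡-2 mod 2), so (1,-2,5)→(1,0,4)
−f: reduced (well bottom): (1,0,4) with a≤c, −a<b≤a
flip sign back: reduced form of f is (-1,0,-4)
g: flip: (4,4,2)→(2,-4,4)
g: translate: b→0 (≡-4 mod 4), so (2,-4,4)→(2,0,2)
g: reduced (well bottom): (2,0,2) with a≤c, −a<b≤a
reduced forms (-1, 0, -4) vs (2, 0, 2) ⇒ inequivalent

no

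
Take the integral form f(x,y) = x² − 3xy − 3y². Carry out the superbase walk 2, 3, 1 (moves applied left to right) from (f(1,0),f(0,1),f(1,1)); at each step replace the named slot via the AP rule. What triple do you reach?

start (1,-3,-5) = (f(1,0),f(0,1),f(1,1))
replace slot 2: 2·(1+(-5)) − (-3) = -5 → (1,-5,-5)
replace slot 3: 2·(1+(-5)) − (-5) = -3 → (1,-5,-3)
replace slot 1: 2·((-5)+(-3)) − 1 = -17 → (-17,-5,-3)

-17,-5,-3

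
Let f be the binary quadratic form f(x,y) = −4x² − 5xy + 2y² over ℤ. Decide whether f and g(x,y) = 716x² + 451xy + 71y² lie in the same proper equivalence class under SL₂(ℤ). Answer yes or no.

D₁ = 57, D₂ = 57
river cycle of f (length 6): (2, 5, -4), (-4, 3, 3), (3, 3, -4), (-4, 5, 2), (2, 7, -1), (-1, 7, 2)
river cycle of g (length 6): (2, 5, -4), (-4, 3, 3), (3, 3, -4), (-4, 5, 2), (2, 7, -1), (-1, 7, 2)
cycles coincide ⇒ equivalent

yes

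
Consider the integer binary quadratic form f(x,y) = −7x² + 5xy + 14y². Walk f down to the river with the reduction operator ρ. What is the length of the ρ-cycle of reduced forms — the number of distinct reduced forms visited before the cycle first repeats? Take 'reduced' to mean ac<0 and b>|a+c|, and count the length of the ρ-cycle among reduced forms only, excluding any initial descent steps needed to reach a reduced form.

D = 417, ⌊√D⌋ = 20
descent: ρ → (14,-5,-7)
descent: ρ → (-7,19,2)  [lands on river]
river: ρ → (2,17,-16)
river: ρ → (-16,15,3)
river: ρ → (3,15,-16)
river: ρ → (-16,17,2)
river: ρ → (2,19,-7)
river: ρ → (-7,9,12)
river: ρ → (12,15,-4)
river: ρ → (-4,17,8)
river: ρ → (8,15,-6)
river: ρ → (-6,9,14)
river: ρ → (14,19,-1)
river: ρ → (-1,19,14)
river: ρ → (14,9,-6)
river: ρ → (-6,15,8)
river: ρ → (8,17,-4)
river: ρ → (-4,15,12)
river: ρ → (12,9,-7)
ρ-cycle length = 18 (tail of 2 descent steps not counted)

18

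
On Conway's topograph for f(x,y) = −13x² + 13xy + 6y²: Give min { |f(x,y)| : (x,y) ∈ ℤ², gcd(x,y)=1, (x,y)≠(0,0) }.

river: ρ → (6,11,-15)
river: ρ → (-15,19,2)
river: ρ → (2,21,-5)
river: ρ → (-5,19,6)
river: ρ → (6,17,-8)
river: ρ → (-8,15,8)
river: ρ → (8,17,-6)
river: ρ → (-6,19,5)
river: ρ → (5,21,-2)
river: ρ → (-2,19,15)
river: ρ → (15,11,-6)
river: ρ → (-6,13,13)
river: ρ → (13,13,-6)
river: ρ → (-6,11,15)
river: ρ → (15,19,-2)
river: ρ → (-2,21,5)
river: ρ → (5,19,-6)
river: ρ → (-6,17,8)
river: ρ → (8,15,-8)
river: ρ → (-8,17,6)
river: ρ → (6,19,-5)
river: ρ → (-5,21,2)
river: ρ → (2,19,-15)
river: ρ → (-15,11,6)
river: ρ → (6,13,-13)
river: ρ → (-13,13,6)
closes: descent 0, river 26
min |a| on river = 2

2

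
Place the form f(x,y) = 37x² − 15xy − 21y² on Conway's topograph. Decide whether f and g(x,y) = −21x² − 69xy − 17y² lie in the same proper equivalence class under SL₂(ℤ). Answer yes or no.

D₁ = 3333, D₂ = 3333
river cycle of f (length 8): (-21, 57, 1), (1, 57, -21), (-21, 27, 31), (31, 35, -17), (-17, 33, 33), (33, 33, -17), (-17, 35, 31), (31, 27, -21)
river cycle of g (length 8): (-17, 35, 31), (31, 27, -21), (-21, 57, 1), (1, 57, -21), (-21, 27, 31), (31, 35, -17), (-17, 33, 33), (33, 33, -17)
cycles coincide ⇒ equivalent

yes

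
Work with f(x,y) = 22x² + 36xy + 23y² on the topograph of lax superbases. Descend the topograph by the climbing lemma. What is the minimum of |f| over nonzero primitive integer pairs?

translate: b→-8 (≡36 mod 44), so (22,36,23)→(22,-8,9)
flip: (22,-8,9)→(9,8,22)
reduced (well bottom): (9,8,22) with a≤c, −a<b≤a
well minimum = a = 9

9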